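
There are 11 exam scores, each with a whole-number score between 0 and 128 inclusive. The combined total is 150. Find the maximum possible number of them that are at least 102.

If k of the values are ≥ 102, the total is ≥ 102k + 0(11 − k).
Setting 102k + 0(11 − k) ≤ 150 gives 102k ≤ 150, so k ≤ 1.
k = 1 is achieved by 1 value at 102 and 10 at 0, total 102; add 48 to one value (staying below 102) to reach 150.

1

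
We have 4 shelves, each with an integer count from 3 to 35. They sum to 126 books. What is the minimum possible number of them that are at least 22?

3

Each value short of 22 is at most 21, costing at least 35 − 21 = 14 against the maximum total of 140.
We can afford to lose at most 140 − 126 = 14, so at most ⌊14/14⌋ = 1 fall short, and at least 3 are ≥ 22.
Exactly 3 works: 3 values at 35 and 1 at 21 total 126.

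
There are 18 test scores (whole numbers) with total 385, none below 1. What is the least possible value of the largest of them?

22

Some value must be at least ⌈385/18⌉ = 22, since 18 × 21 = 378 < 385.
Equality holds with 7 values of 22 and 11 values of 21.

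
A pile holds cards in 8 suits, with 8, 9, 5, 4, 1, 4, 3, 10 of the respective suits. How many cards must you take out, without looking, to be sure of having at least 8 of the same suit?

In the worst case you take as many as possible of each suit without reaching 8: 7 + 7 + 5 + 4 + 1 + 4 + 3 + 7 = 38.
The next one must give 8 of some suit, so 38 + 1 = 39.

39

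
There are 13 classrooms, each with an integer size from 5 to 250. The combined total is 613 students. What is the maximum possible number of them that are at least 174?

3

If k of the values are ≥ 174, the total is ≥ 174k + 5(13 − k).
Setting 174k + 5(13 − k) ≤ 613 gives 169k ≤ 548, so k ≤ 3.
k = 3 is achieved by 3 values at 174 and 10 at 5, total 572; add 41 to one value (staying below 174) to reach 613.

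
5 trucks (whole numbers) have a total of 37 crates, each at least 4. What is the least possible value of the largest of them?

8

Some value must be at least ⌈37/5⌉ = 8, since 5 × 7 = 35 < 37.
Taking 3 copies of 7 and 2 copies of 8 gives exactly 37, so 8 is attained.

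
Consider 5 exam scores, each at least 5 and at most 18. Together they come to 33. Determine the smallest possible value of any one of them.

To make one score as small as possible, make the other 4 as large as possible.
The other 4 can take up 4 × 18 = 72 ≥ 33 − 5, so one score can sit at its floor of 5.
Achievable: one at 5 and the other 4 totalling 28, which fits since 4 × 5 ≤ 28 ≤ 4 × 18.

5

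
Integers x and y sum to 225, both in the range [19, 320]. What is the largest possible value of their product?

12656

For a fixed sum, the product xy is largest when x and y are as close as possible.
Taking x = 112 and y = 113 (both in [19, 320]) gives xy = 12656.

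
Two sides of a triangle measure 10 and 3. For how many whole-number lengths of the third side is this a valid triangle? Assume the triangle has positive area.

The triangle inequality gives |10 − 3| < c < 10 + 3, i.e. 7 < c < 13.
So c can be any integer from 8 to 12: 5 values.

5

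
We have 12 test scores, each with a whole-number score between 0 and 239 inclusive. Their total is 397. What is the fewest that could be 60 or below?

6

If only k of them are at most 60, the other 12 − k are at least 61, so the total is at least (12 − k)·61 + k·0.
This is ≤ 397, so (12 − k)·61 + 0k ≤ 397, which gives k ≥ 6.
Exactly 6 works: 6 values at 0 and 6 at 61 total 366; raise one of the low values by 31 (still ≤ 60) to hit 397.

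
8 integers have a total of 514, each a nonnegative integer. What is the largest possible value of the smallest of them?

64

If every one of the 8 were at least 65, the total would be at least 8 × 65 = 520 > 514.
Equality holds with 6 values of 64 and 2 values of 65.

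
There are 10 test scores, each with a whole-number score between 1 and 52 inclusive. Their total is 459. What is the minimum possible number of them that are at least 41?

Each value short of 41 is at most 40, costing at least 52 − 40 = 12 against the maximum total of 520.
We can afford to lose at most 520 − 459 = 61, so at most ⌊61/12⌋ = 5 fall short, and at least 5 are ≥ 41.
Exactly 5 works: 5 values at 52 and 5 at 40 total 460; lower one of the high values by 1 (still ≥ 41) to hit 459.

5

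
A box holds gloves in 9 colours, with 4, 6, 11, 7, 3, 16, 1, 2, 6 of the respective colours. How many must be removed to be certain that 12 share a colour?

In the worst case you take as many as possible of each colour without reaching 12: 4 + 6 + 11 + 7 + 3 + 11 + 1 + 2 + 6 = 51.
The next one must give 12 of some colour, so 51 + 1 = 52.

52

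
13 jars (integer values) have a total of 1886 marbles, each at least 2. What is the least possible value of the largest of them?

146

If every one of the 13 were at most 145, the total would be at most 13 × 145 = 1885 < 1886.
Equality holds with 1 value of 146 and 12 values of 145.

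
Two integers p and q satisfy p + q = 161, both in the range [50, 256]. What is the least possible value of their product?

5550

Since p + q is fixed, pushing one of them to its bound minimizes the product.
The extreme feasible split is p = 50, q = 111, giving pq = 5550.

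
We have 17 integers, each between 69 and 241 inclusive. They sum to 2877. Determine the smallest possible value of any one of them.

69

Minimizing one value means maximizing the remaining 16.
The other 16 can take up 16 × 241 = 3856 ≥ 2877 − 69, so one integer can sit at its floor of 69.
Achievable: one at 69 and the other 16 totalling 2808, which fits since 16 × 69 ≤ 2808 ≤ 16 × 241.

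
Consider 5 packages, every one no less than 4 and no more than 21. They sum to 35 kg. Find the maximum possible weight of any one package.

To make one package as large as possible, make the other 4 as small as possible.
The other 4 contribute at least 4 × 4 = 16, leaving at most 35 − 16 = 19.
Since 19 ≤ 21, this is achievable: one at 19 and 4 at 4.

19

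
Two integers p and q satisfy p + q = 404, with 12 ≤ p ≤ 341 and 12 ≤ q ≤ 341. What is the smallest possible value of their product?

21483

pq = p(404 − p) is concave in p, so over [63, 341] it is minimized at an endpoint.
The extreme feasible split is p = 63, q = 341, giving pq = 21483.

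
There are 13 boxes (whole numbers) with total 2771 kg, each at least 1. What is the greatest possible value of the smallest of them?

If every one of the 13 were at least 214, the total would be at least 13 × 214 = 2782 > 2771.
Achievable: 11 of them at 213 and 2 at 214 total 2771.

213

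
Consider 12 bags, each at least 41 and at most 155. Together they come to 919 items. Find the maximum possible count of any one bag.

To make one bag as large as possible, make the other 11 as small as possible.
The other 11 contribute at least 11 × 41 = 451, leaving at most 919 − 451 = 468.
But each bag is capped at 155, so the maximum is 155.
Achievable: one at 155 and the other 11 totalling 764, which fits since 11 × 41 ≤ 764 ≤ 11 × 155.

155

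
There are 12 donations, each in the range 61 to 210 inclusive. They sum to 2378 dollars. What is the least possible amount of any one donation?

68

Minimizing one value means maximizing the remaining 11.
The other 11 contribute at most 11 × 210 = 2310, leaving at least 2378 − 2310 = 68.
Since 68 ≥ 61, this is achievable: one at 68 and 11 at 210.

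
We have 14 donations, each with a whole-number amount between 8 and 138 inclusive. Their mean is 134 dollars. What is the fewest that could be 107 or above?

The total is 14 × 134 = 1876.
Each value short of 107 is at most 106, costing at least 138 − 106 = 32 against the maximum total of 1932.
We can afford to lose at most 1932 − 1876 = 56, so at most ⌊56/32⌋ = 1 fall short, and at least 13 are ≥ 107.
Exactly 13 works: 13 values at 138 and 1 at 106 total 1900; lower one of the high values by 24 (still ≥ 107) to hit 1876.

13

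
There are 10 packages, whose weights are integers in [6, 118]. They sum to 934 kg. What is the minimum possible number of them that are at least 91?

If only k of them are at least 91, the other 10 − k are at most 90, so the total is at most k·118 + (10 − k)·90.
This must reach 934, so k·118 + (10 − k)·90 ≥ 934, giving k ≥ 2.
Exactly 2 works: 2 values at 118 and 8 at 90 total 956; lower one of the high values by 22 (still ≥ 91) to hit 934.

2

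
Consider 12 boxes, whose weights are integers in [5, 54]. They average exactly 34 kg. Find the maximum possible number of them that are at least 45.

8

The total is 12 × 34 = 408.
Suppose k of them are at least 45. Those contribute at least 45 each and the other 12 − k at least 5 each.
So the total is at least 45k + 5(12 − k) = 60 + 40k. This must be ≤ 408, giving k ≤ 8.
k = 8 is achieved by 8 values at 45 and 4 at 5, total 380; add 28 to one value (staying below 45) to reach 408.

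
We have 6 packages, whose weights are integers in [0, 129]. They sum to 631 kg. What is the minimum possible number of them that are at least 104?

1

Each value short of 104 is at most 103, costing at least 129 − 103 = 26 against the maximum total of 774.
We can afford to lose at most 774 − 631 = 143, so at most ⌊143/26⌋ = 5 fall short, and at least 1 are ≥ 104.
Exactly 1 works: 1 value at 129 and 5 at 103 total 644; lower one of the high values by 13 (still ≥ 104) to hit 631.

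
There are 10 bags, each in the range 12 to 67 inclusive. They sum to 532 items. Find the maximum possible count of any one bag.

To make one bag as large as possible, make the other 9 as small as possible.
The other 9 contribute at least 9 × 12 = 108, leaving at most 532 − 108 = 424.
But each bag is capped at 67, so the maximum is 67.
Achievable: one at 67 and the other 9 totalling 465, which fits since 9 × 12 ≤ 465 ≤ 9 × 67.

67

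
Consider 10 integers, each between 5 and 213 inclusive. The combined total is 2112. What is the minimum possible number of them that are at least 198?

9

If only k of them are at least 198, the other 10 − k are at most 197, so the total is at most k·213 + (10 − k)·197.
This must reach 2112, so k·213 + (10 − k)·197 ≥ 2112, giving k ≥ 9.
Exactly 9 works: 9 values at 213 and 1 at 197 total 2114; lower one of the high values by 2 (still ≥ 198) to hit 2112.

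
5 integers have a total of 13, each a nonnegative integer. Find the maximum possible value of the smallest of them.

2

If every one of the 5 were at least 3, the total would be at least 5 × 3 = 15 > 13.
Achievable: 2 of them at 2 and 3 at 3 total 13.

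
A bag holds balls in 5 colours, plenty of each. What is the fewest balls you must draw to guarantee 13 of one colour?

You could draw 12 of every colour without reaching 13 of any — 60 in all.
One more forces 13 of some colour, so 60 + 1 = 61.

61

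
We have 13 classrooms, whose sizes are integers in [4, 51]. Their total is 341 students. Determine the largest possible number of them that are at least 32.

With k values at 32 or above and the rest at least 4, the sum is at least 52 + 28k.
Since the sum is 341, we need 28k ≤ 289, i.e. k ≤ 10.
k = 10 is achieved by 10 values at 32 and 3 at 4, total 332; add 9 to one value (staying below 32) to reach 341.

10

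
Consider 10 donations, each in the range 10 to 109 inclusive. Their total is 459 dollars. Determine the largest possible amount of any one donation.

To make one donation as large as possible, make the other 9 as small as possible.
The other 9 contribute at least 9 × 10 = 90, leaving at most 459 − 90 = 369.
But each donation is capped at 109, so the maximum is 109.
Achievable: one at 109 and the other 9 totalling 350, which fits since 9 × 10 ≤ 350 ≤ 9 × 109.

109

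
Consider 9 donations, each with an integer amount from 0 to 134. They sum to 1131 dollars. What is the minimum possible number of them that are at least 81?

8

Suppose at most 9 − j of them reach 81; then j values are ≤ 80 and the rest ≤ 134.
The total is then ≤ 80·j + 134·(9 − j) = 1206 − 54j. For this to be ≥ 1131 we need j ≤ 1, so at least 9 − 1 = 8 must reach 81.
Exactly 8 works: 8 values at 134 and 1 at 80 total 1152; lower one of the high values by 21 (still ≥ 81) to hit 1131.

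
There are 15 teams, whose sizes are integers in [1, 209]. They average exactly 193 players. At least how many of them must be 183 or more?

7

The total is 15 × 193 = 2895.
If only k of them are at least 183, the other 15 − k are at most 182, so the total is at most k·209 + (15 − k)·182.
This must reach 2895, so k·209 + (15 − k)·182 ≥ 2895, giving k ≥ 7.
Exactly 7 works: 7 values at 209 and 8 at 182 total 2919; lower one of the high values by 24 (still ≥ 183) to hit 2895.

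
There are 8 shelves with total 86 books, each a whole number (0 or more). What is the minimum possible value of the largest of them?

The average is 86/8 > 10, so not all 8 can be 10 or less; the largest is ≥ 11.
Taking 2 copies of 10 and 6 copies of 11 gives exactly 86, so 11 is attained.

11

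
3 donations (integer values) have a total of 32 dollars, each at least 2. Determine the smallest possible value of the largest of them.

11

The average is 32/3 > 10, so not all 3 can be 10 or less; the largest is ≥ 11.
Equality holds with 2 values of 11 and 1 value of 10.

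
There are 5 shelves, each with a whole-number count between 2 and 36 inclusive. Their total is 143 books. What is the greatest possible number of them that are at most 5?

1

Suppose k of them are at most 5. Those contribute at most 5 each and the rest at most 36 each.
So the total is at most 5k + 36(5 − k) = 180 − 31k. This must still be ≥ 143, so k ≤ 1.
k = 1 is achieved by 1 value at 5 and 4 at 36, total 149; lower one of the 36's by 6 (still > 5) to reach 143.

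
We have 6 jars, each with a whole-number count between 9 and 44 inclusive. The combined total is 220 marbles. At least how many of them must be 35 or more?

Each value short of 35 is at most 34, costing at least 44 − 34 = 10 against the maximum total of 264.
We can afford to lose at most 264 − 220 = 44, so at most ⌊44/10⌋ = 4 fall short, and at least 2 are ≥ 35.
Exactly 2 works: 2 values at 44 and 4 at 34 total 224; lower one of the high values by 4 (still ≥ 35) to hit 220.

2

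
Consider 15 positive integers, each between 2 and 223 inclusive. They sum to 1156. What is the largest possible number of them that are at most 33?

11

Each value at 33 or below falls at least 223 − 33 = 190 short of the ceiling 223.
The ceiling total is 15 × 223 = 3345, and we need 1156, so at most ⌊(3345 − 1156)/190⌋ = 11 can be that low.
k = 11 is achieved by 11 values at 33 and 4 at 223, total 1255; lower one of the 223's by 99 (still > 33) to reach 1156.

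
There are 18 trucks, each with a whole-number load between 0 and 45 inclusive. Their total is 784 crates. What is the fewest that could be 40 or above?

14

If only k of them are at least 40, the other 18 − k are at most 39, so the total is at most k·45 + (18 − k)·39.
This must reach 784, so k·45 + (18 − k)·39 ≥ 784, giving k ≥ 14.
Exactly 14 works: 14 values at 45 and 4 at 39 total 786; lower one of the high values by 2 (still ≥ 40) to hit 784.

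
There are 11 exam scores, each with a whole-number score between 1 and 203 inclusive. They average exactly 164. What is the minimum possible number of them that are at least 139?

5

The total is 11 × 164 = 1804.
Each value short of 139 is at most 138, costing at least 203 − 138 = 65 against the maximum total of 2233.
We can afford to lose at most 2233 − 1804 = 429, so at most ⌊429/65⌋ = 6 fall short, and at least 5 are ≥ 139.
Exactly 5 works: 5 values at 203 and 6 at 138 total 1843; lower one of the high values by 39 (still ≥ 139) to hit 1804.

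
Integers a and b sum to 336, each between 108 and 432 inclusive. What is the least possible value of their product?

For a fixed sum, ab is smallest when a and b are as far apart as possible.
At the endpoint a = 108, b = 336 − 108 = 228, so ab = 108 × 228 = 24624.

24624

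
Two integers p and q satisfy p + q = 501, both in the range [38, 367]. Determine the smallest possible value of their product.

49178

Since p + q is fixed, pushing one of them to its bound minimizes the product.
The extreme feasible split is p = 134, q = 367, giving pq = 49178.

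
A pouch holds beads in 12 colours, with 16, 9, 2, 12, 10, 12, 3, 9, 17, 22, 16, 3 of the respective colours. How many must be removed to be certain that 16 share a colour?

121

In the worst case you take as many as possible of each colour without reaching 16: 15 + 9 + 2 + 12 + 10 + 12 + 3 + 9 + 15 + 15 + 15 + 3 = 120.
The next one must give 16 of some colour, so 120 + 1 = 121.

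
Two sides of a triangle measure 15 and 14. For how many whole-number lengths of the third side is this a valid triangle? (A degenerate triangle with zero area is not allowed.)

27

The triangle inequality gives |15 − 14| < c < 15 + 14, i.e. 1 < c < 29.
So c can be any integer from 2 to 28: 27 values.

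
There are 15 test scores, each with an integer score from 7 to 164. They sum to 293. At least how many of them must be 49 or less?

11

Each value above 49 is at least 50, contributing at least 50 − 7 = 43 above the floor 7.
The sum exceeds the floor total 105 by 188, so at most ⌊188/43⌋ = 4 exceed 49, and at least 11 are ≤ 49.
Exactly 11 works: 11 values at 7 and 4 at 50 total 277; raise one of the low values by 16 (still ≤ 49) to hit 293.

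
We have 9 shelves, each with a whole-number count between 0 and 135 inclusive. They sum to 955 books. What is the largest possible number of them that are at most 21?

2

Each value at 21 or below falls at least 135 − 21 = 114 short of the ceiling 135.
The ceiling total is 9 × 135 = 1215, and we need 955, so at most ⌊(1215 − 955)/114⌋ = 2 can be that low.
k = 2 is achieved by 2 values at 21 and 7 at 135, total 987; lower one of the 135's by 32 (still > 21) to reach 955.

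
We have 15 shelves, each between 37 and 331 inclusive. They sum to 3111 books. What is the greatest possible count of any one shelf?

To make one shelf as large as possible, make the other 14 as small as possible.
The other 14 contribute at least 14 × 37 = 518, leaving at most 3111 − 518 = 2593.
But each shelf is capped at 331, so the maximum is 331.
Achievable: one at 331 and the other 14 totalling 2780, which fits since 14 × 37 ≤ 2780 ≤ 14 × 331.

331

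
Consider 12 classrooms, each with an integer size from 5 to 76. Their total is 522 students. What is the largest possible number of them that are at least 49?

10

If k of the values are ≥ 49, the total is ≥ 49k + 5(12 − k).
Setting 49k + 5(12 − k) ≤ 522 gives 44k ≤ 462, so k ≤ 10.
k = 10 is achieved by 10 values at 49 and 2 at 5, total 500; add 22 to one value (staying below 49) to reach 522.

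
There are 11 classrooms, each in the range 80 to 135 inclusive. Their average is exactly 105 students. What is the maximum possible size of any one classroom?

To make one classroom as large as possible, make the other 10 as small as possible.
The total is 11 × 105 = 1155.
The other 10 contribute at least 10 × 80 = 800, leaving at most 1155 − 800 = 355.
But each classroom is capped at 135, so the maximum is 135.
Achievable: one at 135 and the other 10 totalling 1020, which fits since 10 × 80 ≤ 1020 ≤ 10 × 135.

135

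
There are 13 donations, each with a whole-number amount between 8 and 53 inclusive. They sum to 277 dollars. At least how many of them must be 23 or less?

Let j be the number exceeding 23. Then the total is ≥ 24·j + 8·(13 − j) = 104 + 16j.
So 16j ≤ 173 and j ≤ 10; hence at least 13 − 10 = 3 are ≤ 23.
Exactly 3 works: 3 values at 8 and 10 at 24 total 264; raise one of the low values by 13 (still ≤ 23) to hit 277.

3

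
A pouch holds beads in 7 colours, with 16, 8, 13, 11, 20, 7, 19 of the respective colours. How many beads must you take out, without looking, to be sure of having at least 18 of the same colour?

In the worst case you take as many as possible of each colour without reaching 18: 16 + 8 + 13 + 11 + 17 + 7 + 17 = 89.
The next one must give 18 of some colour, so 89 + 1 = 90.

90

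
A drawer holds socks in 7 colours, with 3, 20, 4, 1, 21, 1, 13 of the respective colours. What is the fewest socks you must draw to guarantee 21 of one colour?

63

In the worst case you take as many as possible of each colour without reaching 21: 3 + 20 + 4 + 1 + 20 + 1 + 13 = 62.
The next one must give 21 of some colour, so 62 + 1 = 63.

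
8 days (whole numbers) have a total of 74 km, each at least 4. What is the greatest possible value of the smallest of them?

The average is 74/8 < 10, so some value is ≤ 9.
Taking 6 copies of 9 and 2 copies of 10 gives exactly 74, so 9 is attained.

9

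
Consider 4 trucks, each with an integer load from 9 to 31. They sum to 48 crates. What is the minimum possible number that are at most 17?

3

If only k of them are at most 17, the other 4 − k are at least 18, so the total is at least (4 − k)·18 + k·9.
This is ≤ 48, so (4 − k)·18 + 9k ≤ 48, which gives k ≥ 3.
Exactly 3 works: 3 values at 9 and 1 at 18 total 45; raise one of the low values by 3 (still ≤ 17) to hit 48.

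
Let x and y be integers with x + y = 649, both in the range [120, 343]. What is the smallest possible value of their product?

For a fixed sum, xy is smallest when x and y are as far apart as possible.
At the endpoint x = 306, y = 649 − 306 = 343, so xy = 306 × 343 = 104958.

104958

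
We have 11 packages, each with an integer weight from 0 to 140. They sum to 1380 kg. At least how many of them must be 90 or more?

8

Suppose at most 11 − j of them reach 90; then j values are ≤ 89 and the rest ≤ 140.
The total is then ≤ 89·j + 140·(11 − j) = 1540 − 51j. For this to be ≥ 1380 we need j ≤ 3, so at least 11 − 3 = 8 must reach 90.
Exactly 8 works: 8 values at 140 and 3 at 89 total 1387; lower one of the high values by 7 (still ≥ 90) to hit 1380.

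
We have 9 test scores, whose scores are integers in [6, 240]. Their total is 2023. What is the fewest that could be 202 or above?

Each value short of 202 is at most 201, costing at least 240 − 201 = 39 against the maximum total of 2160.
We can afford to lose at most 2160 − 2023 = 137, so at most ⌊137/39⌋ = 3 fall short, and at least 6 are ≥ 202.
Exactly 6 works: 6 values at 240 and 3 at 201 total 2043; lower one of the high values by 20 (still ≥ 202) to hit 2023.

6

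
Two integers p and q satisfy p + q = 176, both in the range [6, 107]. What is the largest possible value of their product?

7744

pq = p(176 − p) is maximized when p is as near 176/2 as the bounds allow.
Taking p = 88 and q = 88 (both in [6, 107]) gives pq = 7744.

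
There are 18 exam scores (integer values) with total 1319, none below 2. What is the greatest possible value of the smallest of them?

73

If every one of the 18 were at least 74, the total would be at least 18 × 74 = 1332 > 1319.
Equality holds with 13 values of 73 and 5 values of 74.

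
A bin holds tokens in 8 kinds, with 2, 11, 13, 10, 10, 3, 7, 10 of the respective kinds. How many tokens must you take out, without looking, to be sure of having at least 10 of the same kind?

In the worst case you take as many as possible of each kind without reaching 10: 2 + 9 + 9 + 9 + 9 + 3 + 7 + 9 = 57.
The next one must give 10 of some kind, so 57 + 1 = 58.

58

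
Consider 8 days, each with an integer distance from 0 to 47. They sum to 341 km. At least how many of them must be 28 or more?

7

Suppose at most 8 − j of them reach 28; then j values are ≤ 27 and the rest ≤ 47.
The total is then ≤ 27·j + 47·(8 − j) = 376 − 20j. For this to be ≥ 341 we need j ≤ 1, so at least 8 − 1 = 7 must reach 28.
Exactly 7 works: 7 values at 47 and 1 at 27 total 356; lower one of the high values by 15 (still ≥ 28) to hit 341.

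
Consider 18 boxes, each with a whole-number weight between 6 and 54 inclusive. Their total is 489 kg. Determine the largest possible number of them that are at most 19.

13

Each value at 19 or below falls at least 54 − 19 = 35 short of the ceiling 54.
The ceiling total is 18 × 54 = 972, and we need 489, so at most ⌊(972 − 489)/35⌋ = 13 can be that low.
k = 13 is achieved by 13 values at 19 and 5 at 54, total 517; lower one of the 54's by 28 (still > 19) to reach 489.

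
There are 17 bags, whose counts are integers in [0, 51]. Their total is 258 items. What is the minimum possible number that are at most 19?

Let j be the number exceeding 19. Then the total is ≥ 20·j + 0·(17 − j) = 0 + 20j.
So 20j ≤ 258 and j ≤ 12; hence at least 17 − 12 = 5 are ≤ 19.
Exactly 5 works: 5 values at 0 and 12 at 20 total 240; raise one of the low values by 18 (still ≤ 19) to hit 258.

5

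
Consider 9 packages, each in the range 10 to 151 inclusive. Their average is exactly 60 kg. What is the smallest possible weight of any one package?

Minimizing one value means maximizing the remaining 8.
The total is 9 × 60 = 540.
The other 8 can take up 8 × 151 = 1208 ≥ 540 − 10, so one package can sit at its floor of 10.
Achievable: one at 10 and the other 8 totalling 530, which fits since 8 × 10 ≤ 530 ≤ 8 × 151.

10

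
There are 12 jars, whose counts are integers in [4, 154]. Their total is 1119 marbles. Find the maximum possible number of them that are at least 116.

Suppose k of them are at least 116. Those contribute at least 116 each and the other 12 − k at least 4 each.
So the total is at least 116k + 4(12 − k) = 48 + 112k. This must be ≤ 1119, giving k ≤ 9.
k = 9 is achieved by 9 values at 116 and 3 at 4, total 1056; add 63 to one value (staying below 116) to reach 1119.

9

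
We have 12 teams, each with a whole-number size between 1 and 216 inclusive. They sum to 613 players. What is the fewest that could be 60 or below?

2

If only k of them are at most 60, the other 12 − k are at least 61, so the total is at least (12 − k)·61 + k·1.
This is ≤ 613, so (12 − k)·61 + 1k ≤ 613, which gives k ≥ 2.
Exactly 2 works: 2 values at 1 and 10 at 61 total 612; raise one of the low values by 1 (still ≤ 60) to hit 613.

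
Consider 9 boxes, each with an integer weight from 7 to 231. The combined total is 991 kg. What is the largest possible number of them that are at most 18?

5

Suppose k of them are at most 18. Those contribute at most 18 each and the rest at most 231 each.
So the total is at most 18k + 231(9 − k) = 2079 − 213k. This must still be ≥ 991, so k ≤ 5.
k = 5 is achieved by 5 values at 18 and 4 at 231, total 1014; lower one of the 231's by 23 (still > 18) to reach 991.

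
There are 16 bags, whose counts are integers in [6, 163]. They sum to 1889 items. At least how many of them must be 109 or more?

Suppose at most 16 − j of them reach 109; then j values are ≤ 108 and the rest ≤ 163.
The total is then ≤ 108·j + 163·(16 − j) = 2608 − 55j. For this to be ≥ 1889 we need j ≤ 13, so at least 16 − 13 = 3 must reach 109.
Exactly 3 works: 3 values at 163 and 13 at 108 total 1893; lower one of the high values by 4 (still ≥ 109) to hit 1889.

3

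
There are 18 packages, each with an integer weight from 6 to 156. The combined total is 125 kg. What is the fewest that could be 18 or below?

If only k of them are at most 18, the other 18 − k are at least 19, so the total is at least (18 − k)·19 + k·6.
This is ≤ 125, so (18 − k)·19 + 6k ≤ 125, which gives k ≥ 17.
Exactly 17 works: 17 values at 6 and 1 at 19 total 121; raise one of the low values by 4 (still ≤ 18) to hit 125.

17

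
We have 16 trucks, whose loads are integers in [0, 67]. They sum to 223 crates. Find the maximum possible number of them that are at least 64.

3

If k of the values are ≥ 64, the total is ≥ 64k + 0(16 − k).
Setting 64k + 0(16 − k) ≤ 223 gives 64k ≤ 223, so k ≤ 3.
k = 3 is achieved by 3 values at 64 and 13 at 0, total 192; add 31 to one value (staying below 64) to reach 223.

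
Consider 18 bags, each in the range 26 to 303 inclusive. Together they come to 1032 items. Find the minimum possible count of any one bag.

26

To make one bag as small as possible, make the other 17 as large as possible.
The other 17 can take up 17 × 303 = 5151 ≥ 1032 − 26, so one bag can sit at its floor of 26.
Achievable: one at 26 and the other 17 totalling 1006, which fits since 17 × 26 ≤ 1006 ≤ 17 × 303.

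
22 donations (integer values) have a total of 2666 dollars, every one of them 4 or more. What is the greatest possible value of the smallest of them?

121

If every one of the 22 were at least 122, the total would be at least 22 × 122 = 2684 > 2666.
Equality holds with 18 values of 121 and 4 values of 122.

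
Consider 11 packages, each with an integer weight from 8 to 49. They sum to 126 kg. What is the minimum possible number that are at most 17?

If only k of them are at most 17, the other 11 − k are at least 18, so the total is at least (11 − k)·18 + k·8.
This is ≤ 126, so (11 − k)·18 + 8k ≤ 126, which gives k ≥ 8.
Exactly 8 works: 8 values at 8 and 3 at 18 total 118; raise one of the low values by 8 (still ≤ 17) to hit 126.

8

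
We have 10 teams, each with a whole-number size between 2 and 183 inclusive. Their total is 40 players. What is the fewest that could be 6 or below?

6

Each value above 6 is at least 7, contributing at least 7 − 2 = 5 above the floor 2.
The sum exceeds the floor total 20 by 20, so at most ⌊20/5⌋ = 4 exceed 6, and at least 6 are ≤ 6.
Exactly 6 works: 6 values at 2 and 4 at 7 total 40.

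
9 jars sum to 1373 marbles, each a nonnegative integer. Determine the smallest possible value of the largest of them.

Some value must be at least ⌈1373/9⌉ = 153, since 9 × 152 = 1368 < 1373.
Taking 4 copies of 152 and 5 copies of 153 gives exactly 1373, so 153 is attained.

153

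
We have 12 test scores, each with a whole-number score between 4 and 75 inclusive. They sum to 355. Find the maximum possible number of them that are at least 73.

With k values at 73 or above and the rest at least 4, the sum is at least 48 + 69k.
Since the sum is 355, we need 69k ≤ 307, i.e. k ≤ 4.
k = 4 is achieved by 4 values at 73 and 8 at 4, total 324; add 31 to one value (staying below 73) to reach 355.

4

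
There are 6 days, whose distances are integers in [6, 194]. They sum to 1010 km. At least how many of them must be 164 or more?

If only k of them are at least 164, the other 6 − k are at most 163, so the total is at most k·194 + (6 − k)·163.
This must reach 1010, so k·194 + (6 − k)·163 ≥ 1010, giving k ≥ 2.
Exactly 2 works: 2 values at 194 and 4 at 163 total 1040; lower one of the high values by 30 (still ≥ 164) to hit 1010.

2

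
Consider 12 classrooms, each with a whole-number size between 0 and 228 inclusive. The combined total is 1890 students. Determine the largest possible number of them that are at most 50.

Each value at 50 or below falls at least 228 − 50 = 178 short of the ceiling 228.
The ceiling total is 12 × 228 = 2736, and we need 1890, so at most ⌊(2736 − 1890)/178⌋ = 4 can be that low.
k = 4 is achieved by 4 values at 50 and 8 at 228, total 2024; lower one of the 228's by 134 (still > 50) to reach 1890.

4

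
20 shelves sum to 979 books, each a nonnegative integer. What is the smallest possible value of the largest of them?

49

The average is 979/20 > 48, so not all 20 can be 48 or less; the largest is ≥ 49.
Achievable: 19 of them at 49 and 1 at 48 total 979.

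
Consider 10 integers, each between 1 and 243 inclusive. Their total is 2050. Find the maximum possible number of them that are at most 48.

Suppose k of them are at most 48. Those contribute at most 48 each and the rest at most 243 each.
So the total is at most 48k + 243(10 − k) = 2430 − 195k. This must still be ≥ 2050, so k ≤ 1.
k = 1 is achieved by 1 value at 48 and 9 at 243, total 2235; lower one of the 243's by 185 (still > 48) to reach 2050.

1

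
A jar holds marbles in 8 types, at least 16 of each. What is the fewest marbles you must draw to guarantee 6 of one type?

In the worst case you draw 5 of each of the 8 types: 8 × 5 = 40.
One more forces 6 of some type, so 40 + 1 = 41.

41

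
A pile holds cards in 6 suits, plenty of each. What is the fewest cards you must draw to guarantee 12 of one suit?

In the worst case you draw 11 of each of the 6 suits: 6 × 11 = 66.
One more forces 12 of some suit, so 66 + 1 = 67.

67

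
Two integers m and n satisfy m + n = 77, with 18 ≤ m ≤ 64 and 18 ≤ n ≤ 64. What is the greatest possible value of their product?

mn = m(77 − m) is maximized when m is as near 77/2 as the bounds allow.
Taking m = 38 and n = 39 (both in [18, 64]) gives mn = 1482.

1482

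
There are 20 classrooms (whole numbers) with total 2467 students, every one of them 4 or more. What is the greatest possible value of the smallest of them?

123

The 20 values sum to 2467, so their minimum is at most ⌊2467/20⌋ = 123.
Achievable: 13 of them at 123 and 7 at 124 total 2467.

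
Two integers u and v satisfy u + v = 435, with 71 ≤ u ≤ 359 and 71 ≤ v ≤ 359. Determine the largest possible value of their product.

For a fixed sum, the product uv is largest when u and v are as close as possible.
Taking u = 217 and v = 218 (both in [71, 359]) gives uv = 47306.

47306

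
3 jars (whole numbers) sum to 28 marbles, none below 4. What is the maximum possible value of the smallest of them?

9

The average is 28/3 < 10, so some value is ≤ 9.
Equality holds with 2 values of 9 and 1 value of 10.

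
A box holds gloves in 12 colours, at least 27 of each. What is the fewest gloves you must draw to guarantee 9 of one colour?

97

In the worst case you draw 8 of each of the 12 colours: 12 × 8 = 96.
One more forces 9 of some colour, so 96 + 1 = 97.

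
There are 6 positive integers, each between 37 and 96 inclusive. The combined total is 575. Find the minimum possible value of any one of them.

To make one integer as small as possible, make the other 5 as large as possible.
The other 5 contribute at most 5 × 96 = 480, leaving at least 575 − 480 = 95.
Since 95 ≥ 37, this is achievable: one at 95 and 5 at 96.

95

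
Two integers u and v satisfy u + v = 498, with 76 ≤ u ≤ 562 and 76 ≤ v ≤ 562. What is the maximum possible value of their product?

For a fixed sum, the product uv is largest when u and v are as close as possible.
Taking u = 249 and v = 249 (both in [76, 562]) gives uv = 62001.

62001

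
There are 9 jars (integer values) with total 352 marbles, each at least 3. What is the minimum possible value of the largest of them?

40

The average is 352/9 > 39, so not all 9 can be 39 or less; the largest is ≥ 40.
Equality holds with 1 value of 40 and 8 values of 39.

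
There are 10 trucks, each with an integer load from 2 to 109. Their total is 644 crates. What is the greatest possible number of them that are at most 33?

Each value at 33 or below falls at least 109 − 33 = 76 short of the ceiling 109.
The ceiling total is 10 × 109 = 1090, and we need 644, so at most ⌊(1090 − 644)/76⌋ = 5 can be that low.
k = 5 is achieved by 5 values at 33 and 5 at 109, total 710; lower one of the 109's by 66 (still > 33) to reach 644.

5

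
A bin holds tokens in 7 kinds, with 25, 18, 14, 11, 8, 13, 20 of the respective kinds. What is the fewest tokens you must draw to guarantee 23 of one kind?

In the worst case you take as many as possible of each kind without reaching 23: 22 + 18 + 14 + 11 + 8 + 13 + 20 = 106.
The next one must give 23 of some kind, so 106 + 1 = 107.

107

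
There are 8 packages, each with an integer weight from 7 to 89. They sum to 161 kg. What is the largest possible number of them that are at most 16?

7

Each value at 16 or below falls at least 89 − 16 = 73 short of the ceiling 89.
The ceiling total is 8 × 89 = 712, and we need 161, so at most ⌊(712 − 161)/73⌋ = 7 can be that low.
k = 7 is achieved by 7 values at 16 and 1 at 89, total 201; lower one of the 89's by 40 (still > 16) to reach 161.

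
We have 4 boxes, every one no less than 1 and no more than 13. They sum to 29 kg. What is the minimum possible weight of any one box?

1

To make one box as small as possible, make the other 3 as large as possible.
The other 3 can take up 3 × 13 = 39 ≥ 29 − 1, so one box can sit at its floor of 1.
Achievable: one at 1 and the other 3 totalling 28, which fits since 3 × 1 ≤ 28 ≤ 3 × 13.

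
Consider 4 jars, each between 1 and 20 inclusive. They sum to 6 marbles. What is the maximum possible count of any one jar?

3

Maximizing one value means minimizing the remaining 3.
The other 3 contribute at least 3 × 1 = 3, leaving at most 6 − 3 = 3.
Since 3 ≤ 20, this is achievable: one at 3 and 3 at 1.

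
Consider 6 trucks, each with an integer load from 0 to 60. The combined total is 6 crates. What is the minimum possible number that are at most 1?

If only k of them are at most 1, the other 6 − k are at least 2, so the total is at least (6 − k)·2 + k·0.
This is ≤ 6, so (6 − k)·2 + 0k ≤ 6, which gives k ≥ 3.
Exactly 3 works: 3 values at 0 and 3 at 2 total 6.

3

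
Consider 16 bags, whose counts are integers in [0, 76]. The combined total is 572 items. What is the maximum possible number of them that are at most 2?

8

Suppose k of them are at most 2. Those contribute at most 2 each and the rest at most 76 each.
So the total is at most 2k + 76(16 − k) = 1216 − 74k. This must still be ≥ 572, so k ≤ 8.
k = 8 is achieved by 8 values at 2 and 8 at 76, total 624; lower one of the 76's by 52 (still > 2) to reach 572.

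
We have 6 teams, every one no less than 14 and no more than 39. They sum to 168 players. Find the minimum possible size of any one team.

To make one team as small as possible, make the other 5 as large as possible.
The other 5 can take up 5 × 39 = 195 ≥ 168 − 14, so one team can sit at its floor of 14.
Achievable: one at 14 and the other 5 totalling 154, which fits since 5 × 14 ≤ 154 ≤ 5 × 39.

14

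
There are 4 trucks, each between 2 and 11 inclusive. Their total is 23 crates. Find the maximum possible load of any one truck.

To make one truck as large as possible, make the other 3 as small as possible.
The other 3 contribute at least 3 × 2 = 6, leaving at most 23 − 6 = 17.
But each truck is capped at 11, so the maximum is 11.
Achievable: one at 11 and the other 3 totalling 12, which fits since 3 × 2 ≤ 12 ≤ 3 × 11.

11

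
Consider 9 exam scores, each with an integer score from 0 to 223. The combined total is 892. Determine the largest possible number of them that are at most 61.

Suppose k of them are at most 61. Those contribute at most 61 each and the rest at most 223 each.
So the total is at most 61k + 223(9 − k) = 2007 − 162k. This must still be ≥ 892, so k ≤ 6.
k = 6 is achieved by 6 values at 61 and 3 at 223, total 1035; lower one of the 223's by 143 (still > 61) to reach 892.

6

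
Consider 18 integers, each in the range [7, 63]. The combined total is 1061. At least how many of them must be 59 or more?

4

Suppose at most 18 − j of them reach 59; then j values are ≤ 58 and the rest ≤ 63.
The total is then ≤ 58·j + 63·(18 − j) = 1134 − 5j. For this to be ≥ 1061 we need j ≤ 14, so at least 18 − 14 = 4 must reach 59.
Exactly 4 works: 4 values at 63 and 14 at 58 total 1064; lower one of the high values by 3 (still ≥ 59) to hit 1061.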